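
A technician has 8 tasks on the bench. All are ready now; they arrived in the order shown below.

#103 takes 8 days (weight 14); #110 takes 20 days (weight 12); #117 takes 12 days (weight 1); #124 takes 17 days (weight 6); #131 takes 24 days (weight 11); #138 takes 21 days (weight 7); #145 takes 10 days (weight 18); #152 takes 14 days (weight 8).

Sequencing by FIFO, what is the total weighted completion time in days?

5459

FIFO (arrival order): #103 #110 #117 #124 #131 #138 #145 #152.
#103: finishes 8, weight 14, w·C = 112
#110: finishes 28, weight 12, w·C = 336
#117: finishes 40, weight 1, w·C = 40
#124: finishes 57, weight 6, w·C = 342
#131: finishes 81, weight 11, w·C = 891
#138: finishes 102, weight 7, w·C = 714
#145: finishes 112, weight 18, w·C = 2016
#152: finishes 126, weight 8, w·C = 1008
Sum = 112+336+40+342+891+714+2016+1008 = 5459.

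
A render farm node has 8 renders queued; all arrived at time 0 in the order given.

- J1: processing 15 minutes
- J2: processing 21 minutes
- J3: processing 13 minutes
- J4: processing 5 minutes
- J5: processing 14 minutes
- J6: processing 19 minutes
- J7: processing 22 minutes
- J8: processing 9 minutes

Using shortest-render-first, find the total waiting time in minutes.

314

SPT (increasing processing time): J4 J8 J3 J5 J1 J6 J2 J7.
J4: waits 0, runs 0→5
J8: waits 5, runs 5→14
J3: waits 14, runs 14→27
J5: waits 27, runs 27→41
J1: waits 41, runs 41→56
J6: waits 56, runs 56→75
J2: waits 75, runs 75→96
J7: waits 96, runs 96→118
Sum = 0+5+14+27+41+56+75+96 = 314.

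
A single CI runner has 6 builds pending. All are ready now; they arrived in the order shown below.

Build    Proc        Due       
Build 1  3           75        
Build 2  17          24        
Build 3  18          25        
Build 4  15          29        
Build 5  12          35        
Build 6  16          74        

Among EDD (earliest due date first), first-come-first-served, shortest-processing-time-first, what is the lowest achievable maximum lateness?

EDD (increasing due date): Build 2 Build 3 Build 4 Build 5 Build 6 Build 1.
Build 2: 0→17, due 24, lateness -7
Build 3: 17→35, due 25, lateness 10
Build 4: 35→50, due 29, lateness 21
Build 5: 50→62, due 35, lateness 27
Build 6: 62→78, due 74, lateness 4
Build 1: 78→81, due 75, lateness 6
Maximum = 27.
FIFO (arrival order): Build 1 Build 2 Build 3 Build 4 Build 5 Build 6.
Build 1: 0→3, due 75, lateness -72
Build 2: 3→20, due 24, lateness -4
Build 3: 20→38, due 25, lateness 13
Build 4: 38→53, due 29, lateness 24
Build 5: 53→65, due 35, lateness 30
Build 6: 65→81, due 74, lateness 7
Maximum = 30.
SPT (increasing processing time): Build 1 Build 5 Build 4 Build 6 Build 2 Build 3.
Build 1: 0→3, due 75, lateness -72
Build 5: 3→15, due 35, lateness -20
Build 4: 15→30, due 29, lateness 1
Build 6: 30→46, due 74, lateness -28
Build 2: 46→63, due 24, lateness 39
Build 3: 63→81, due 25, lateness 56
Maximum = 56.
EDD 27, FIFO 30, SPT 56 → minimum 27.

27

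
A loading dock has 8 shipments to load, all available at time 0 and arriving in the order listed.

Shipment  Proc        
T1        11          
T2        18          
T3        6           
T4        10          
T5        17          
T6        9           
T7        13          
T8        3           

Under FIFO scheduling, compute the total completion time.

424

FIFO (arrival order): T1 T2 T3 T4 T5 T6 T7 T8.
T1: 0→11
T2: 11→29
T3: 29→35
T4: 35→45
T5: 45→62
T6: 62→71
T7: 71→84
T8: 84→87
Sum = 11+29+35+45+62+71+84+87 = 424.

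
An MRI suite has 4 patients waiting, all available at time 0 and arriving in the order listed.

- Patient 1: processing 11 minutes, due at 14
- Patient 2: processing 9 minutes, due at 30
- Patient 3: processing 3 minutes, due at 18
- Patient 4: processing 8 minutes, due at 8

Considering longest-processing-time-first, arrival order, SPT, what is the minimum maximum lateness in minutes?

17

LPT (decreasing processing time): Patient 1 Patient 2 Patient 4 Patient 3.
Patient 1: 0→11, due 14, lateness -3
Patient 2: 11→20, due 30, lateness -10
Patient 4: 20→28, due 8, lateness 20
Patient 3: 28→31, due 18, lateness 13
Maximum = 20.
FIFO (arrival order): Patient 1 Patient 2 Patient 3 Patient 4.
Patient 1: 0→11, due 14, lateness -3
Patient 2: 11→20, due 30, lateness -10
Patient 3: 20→23, due 18, lateness 5
Patient 4: 23→31, due 8, lateness 23
Maximum = 23.
SPT (increasing processing time): Patient 3 Patient 4 Patient 2 Patient 1.
Patient 3: 0→3, due 18, lateness -15
Patient 4: 3→11, due 8, lateness 3
Patient 2: 11→20, due 30, lateness -10
Patient 1: 20→31, due 14, lateness 17
Maximum = 17.
LPT 20, FIFO 23, SPT 17 → minimum 17.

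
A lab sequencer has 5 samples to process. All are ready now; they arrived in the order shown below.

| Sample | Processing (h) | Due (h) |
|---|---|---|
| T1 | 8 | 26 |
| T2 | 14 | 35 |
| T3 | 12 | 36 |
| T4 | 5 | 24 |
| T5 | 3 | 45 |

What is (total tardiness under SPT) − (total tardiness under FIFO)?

SPT (increasing processing time): T5 T4 T1 T3 T2.
T5: 0→3, due 45, tardiness 0
T4: 3→8, due 24, tardiness 0
T1: 8→16, due 26, tardiness 0
T3: 16→28, due 36, tardiness 0
T2: 28→42, due 35, tardiness 7
Sum = 0+0+0+0+7 = 7.
FIFO (arrival order): T1 T2 T3 T4 T5.
T1: 0→8, due 26, tardiness 0
T2: 8→22, due 35, tardiness 0
T3: 22→34, due 36, tardiness 0
T4: 34→39, due 24, tardiness 15
T5: 39→42, due 45, tardiness 0
Sum = 0+0+0+15+0 = 15.
Difference = 7 − 15 = -8.

-8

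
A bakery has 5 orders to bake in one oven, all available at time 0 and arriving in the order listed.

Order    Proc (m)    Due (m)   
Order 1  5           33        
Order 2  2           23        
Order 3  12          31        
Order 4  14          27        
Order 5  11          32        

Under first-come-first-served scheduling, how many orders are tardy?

2

FIFO (arrival order): Order 1 Order 2 Order 3 Order 4 Order 5.
Order 1: 0→5, due 33, tardiness 0
Order 2: 5→7, due 23, tardiness 0
Order 3: 7→19, due 31, tardiness 0
Order 4: 19→33, due 27, tardiness 6
Order 5: 33→44, due 32, tardiness 12
Late orders: 2.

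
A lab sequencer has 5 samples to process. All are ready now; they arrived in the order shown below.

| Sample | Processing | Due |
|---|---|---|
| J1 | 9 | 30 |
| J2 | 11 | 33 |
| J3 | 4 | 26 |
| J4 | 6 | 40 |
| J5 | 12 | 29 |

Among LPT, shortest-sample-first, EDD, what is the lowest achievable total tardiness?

5

LPT (decreasing processing time): J5 J2 J1 J4 J3.
J5: 0→12, due 29, tardiness 0
J2: 12→23, due 33, tardiness 0
J1: 23→32, due 30, tardiness 2
J4: 32→38, due 40, tardiness 0
J3: 38→42, due 26, tardiness 16
Sum = 0+0+2+0+16 = 18.
SPT (increasing processing time): J3 J4 J1 J2 J5.
J3: 0→4, due 26, tardiness 0
J4: 4→10, due 40, tardiness 0
J1: 10→19, due 30, tardiness 0
J2: 19→30, due 33, tardiness 0
J5: 30→42, due 29, tardiness 13
Sum = 0+0+0+0+13 = 13.
EDD (increasing due date): J3 J5 J1 J2 J4.
J3: 0→4, due 26, tardiness 0
J5: 4→16, due 29, tardiness 0
J1: 16→25, due 30, tardiness 0
J2: 25→36, due 33, tardiness 3
J4: 36→42, due 40, tardiness 2
Sum = 0+0+0+3+2 = 5.
LPT 18, SPT 13, EDD 5 → minimum 5.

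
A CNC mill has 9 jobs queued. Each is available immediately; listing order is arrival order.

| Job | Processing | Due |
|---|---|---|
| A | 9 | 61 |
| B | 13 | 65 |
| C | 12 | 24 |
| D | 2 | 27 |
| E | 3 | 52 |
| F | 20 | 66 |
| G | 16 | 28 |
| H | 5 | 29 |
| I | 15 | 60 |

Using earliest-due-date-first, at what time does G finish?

EDD (increasing due date): C D G H E I A B F.
C: 0→12
D: 12→14
G: 14→30

30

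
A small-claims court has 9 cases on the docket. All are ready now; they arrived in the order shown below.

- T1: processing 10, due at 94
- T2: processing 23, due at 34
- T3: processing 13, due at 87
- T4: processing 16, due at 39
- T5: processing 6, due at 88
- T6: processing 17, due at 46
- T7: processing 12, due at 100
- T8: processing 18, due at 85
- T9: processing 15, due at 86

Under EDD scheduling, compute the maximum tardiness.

30

EDD (increasing due date): T2 T4 T6 T8 T9 T3 T5 T1 T7.
T2: 0→23, due 34, tardiness 0
T4: 23→39, due 39, tardiness 0
T6: 39→56, due 46, tardiness 10
T8: 56→74, due 85, tardiness 0
T9: 74→89, due 86, tardiness 3
T3: 89→102, due 87, tardiness 15
T5: 102→108, due 88, tardiness 20
T1: 108→118, due 94, tardiness 24
T7: 118→130, due 100, tardiness 30
Maximum = 30.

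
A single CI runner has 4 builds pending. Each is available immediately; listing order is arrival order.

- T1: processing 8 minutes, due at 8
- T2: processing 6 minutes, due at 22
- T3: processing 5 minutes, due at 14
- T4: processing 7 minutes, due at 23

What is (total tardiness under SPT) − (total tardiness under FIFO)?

10

SPT (increasing processing time): T3 T2 T4 T1.
T3: 0→5, due 14, tardiness 0
T2: 5→11, due 22, tardiness 0
T4: 11→18, due 23, tardiness 0
T1: 18→26, due 8, tardiness 18
Sum = 0+0+0+18 = 18.
FIFO (arrival order): T1 T2 T3 T4.
T1: 0→8, due 8, tardiness 0
T2: 8→14, due 22, tardiness 0
T3: 14→19, due 14, tardiness 5
T4: 19→26, due 23, tardiness 3
Sum = 0+0+5+3 = 8.
Difference = 18 − 8 = 10.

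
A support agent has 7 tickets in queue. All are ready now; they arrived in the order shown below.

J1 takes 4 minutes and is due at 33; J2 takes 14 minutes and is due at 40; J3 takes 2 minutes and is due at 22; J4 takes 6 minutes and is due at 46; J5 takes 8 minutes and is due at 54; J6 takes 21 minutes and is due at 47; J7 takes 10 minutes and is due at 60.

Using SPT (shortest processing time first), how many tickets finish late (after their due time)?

2

SPT (increasing processing time): J3 J1 J4 J5 J7 J2 J6.
J3: 0→2, due 22, tardiness 0
J1: 2→6, due 33, tardiness 0
J4: 6→12, due 46, tardiness 0
J5: 12→20, due 54, tardiness 0
J7: 20→30, due 60, tardiness 0
J2: 30→44, due 40, tardiness 4
J6: 44→65, due 47, tardiness 18
Late tickets: 2.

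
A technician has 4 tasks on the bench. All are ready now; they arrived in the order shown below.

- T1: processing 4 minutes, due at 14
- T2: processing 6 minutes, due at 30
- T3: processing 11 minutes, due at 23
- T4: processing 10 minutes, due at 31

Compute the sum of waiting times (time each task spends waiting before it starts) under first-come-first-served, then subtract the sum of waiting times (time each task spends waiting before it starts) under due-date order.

-5

FIFO (arrival order): T1 T2 T3 T4.
T1: waits 0, runs 0→4
T2: waits 4, runs 4→10
T3: waits 10, runs 10→21
T4: waits 21, runs 21→31
Sum = 0+4+10+21 = 35.
EDD (increasing due date): T1 T3 T2 T4.
T1: waits 0, runs 0→4
T3: waits 4, runs 4→15
T2: waits 15, runs 15→21
T4: waits 21, runs 21→31
Sum = 0+4+15+21 = 40.
Difference = 35 − 40 = -5.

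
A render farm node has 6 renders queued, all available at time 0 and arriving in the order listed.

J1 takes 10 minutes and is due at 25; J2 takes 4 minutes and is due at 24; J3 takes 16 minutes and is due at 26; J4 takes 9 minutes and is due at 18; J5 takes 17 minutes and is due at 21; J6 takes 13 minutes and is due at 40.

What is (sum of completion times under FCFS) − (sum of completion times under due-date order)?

-12

FIFO (arrival order): J1 J2 J3 J4 J5 J6.
J1: 0→10
J2: 10→14
J3: 14→30
J4: 30→39
J5: 39→56
J6: 56→69
Sum = 10+14+30+39+56+69 = 218.
EDD (increasing due date): J4 J5 J2 J1 J3 J6.
J4: 0→9
J5: 9→26
J2: 26→30
J1: 30→40
J3: 40→56
J6: 56→69
Sum = 9+26+30+40+56+69 = 230.
Difference = 218 − 230 = -12.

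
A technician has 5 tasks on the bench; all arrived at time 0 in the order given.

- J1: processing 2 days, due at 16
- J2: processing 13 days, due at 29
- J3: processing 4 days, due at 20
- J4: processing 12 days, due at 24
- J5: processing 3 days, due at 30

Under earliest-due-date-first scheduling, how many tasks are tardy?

EDD (increasing due date): J1 J3 J4 J2 J5.
J1: 0→2, due 16, tardiness 0
J3: 2→6, due 20, tardiness 0
J4: 6→18, due 24, tardiness 0
J2: 18→31, due 29, tardiness 2
J5: 31→34, due 30, tardiness 4
Late tasks: 2.

2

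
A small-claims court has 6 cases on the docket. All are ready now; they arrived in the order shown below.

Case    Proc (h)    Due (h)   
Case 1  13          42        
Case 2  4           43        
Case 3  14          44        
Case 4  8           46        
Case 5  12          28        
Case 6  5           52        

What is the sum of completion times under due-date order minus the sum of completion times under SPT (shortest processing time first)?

59

EDD (increasing due date): Case 5 Case 1 Case 2 Case 3 Case 4 Case 6.
Case 5: 0→12
Case 1: 12→25
Case 2: 25→29
Case 3: 29→43
Case 4: 43→51
Case 6: 51→56
Sum = 12+25+29+43+51+56 = 216.
SPT (increasing processing time): Case 2 Case 6 Case 4 Case 5 Case 1 Case 3.
Case 2: 0→4
Case 6: 4→9
Case 4: 9→17
Case 5: 17→29
Case 1: 29→42
Case 3: 42→56
Sum = 4+9+17+29+42+56 = 157.
Difference = 216 − 157 = 59.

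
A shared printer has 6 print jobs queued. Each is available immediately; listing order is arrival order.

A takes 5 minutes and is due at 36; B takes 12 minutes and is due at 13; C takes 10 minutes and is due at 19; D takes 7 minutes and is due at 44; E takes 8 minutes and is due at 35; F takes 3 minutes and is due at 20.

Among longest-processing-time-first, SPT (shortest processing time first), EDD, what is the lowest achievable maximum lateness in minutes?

LPT (decreasing processing time): B C E D A F.
B: 0→12, due 13, lateness -1
C: 12→22, due 19, lateness 3
E: 22→30, due 35, lateness -5
D: 30→37, due 44, lateness -7
A: 37→42, due 36, lateness 6
F: 42→45, due 20, lateness 25
Maximum = 25.
SPT (increasing processing time): F A D E C B.
F: 0→3, due 20, lateness -17
A: 3→8, due 36, lateness -28
D: 8→15, due 44, lateness -29
E: 15→23, due 35, lateness -12
C: 23→33, due 19, lateness 14
B: 33→45, due 13, lateness 32
Maximum = 32.
EDD (increasing due date): B C F E A D.
B: 0→12, due 13, lateness -1
C: 12→22, due 19, lateness 3
F: 22→25, due 20, lateness 5
E: 25→33, due 35, lateness -2
A: 33→38, due 36, lateness 2
D: 38→45, due 44, lateness 1
Maximum = 5.
LPT 25, SPT 32, EDD 5 → minimum 5.

5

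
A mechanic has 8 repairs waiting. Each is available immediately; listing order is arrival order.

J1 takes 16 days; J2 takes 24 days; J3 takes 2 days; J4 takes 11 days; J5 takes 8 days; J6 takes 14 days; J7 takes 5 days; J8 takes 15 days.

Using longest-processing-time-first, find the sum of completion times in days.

LPT (decreasing processing time): J2 J1 J8 J6 J4 J5 J7 J3.
J2: 0→24
J1: 24→40
J8: 40→55
J6: 55→69
J4: 69→80
J5: 80→88
J7: 88→93
J3: 93→95
Sum = 24+40+55+69+80+88+93+95 = 544.

544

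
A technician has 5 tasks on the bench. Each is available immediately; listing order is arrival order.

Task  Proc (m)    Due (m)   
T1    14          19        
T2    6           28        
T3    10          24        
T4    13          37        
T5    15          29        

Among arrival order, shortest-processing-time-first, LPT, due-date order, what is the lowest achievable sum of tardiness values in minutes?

39

FIFO (arrival order): T1 T2 T3 T4 T5.
T1: 0→14, due 19, tardiness 0
T2: 14→20, due 28, tardiness 0
T3: 20→30, due 24, tardiness 6
T4: 30→43, due 37, tardiness 6
T5: 43→58, due 29, tardiness 29
Sum = 0+0+6+6+29 = 41.
SPT (increasing processing time): T2 T3 T4 T1 T5.
T2: 0→6, due 28, tardiness 0
T3: 6→16, due 24, tardiness 0
T4: 16→29, due 37, tardiness 0
T1: 29→43, due 19, tardiness 24
T5: 43→58, due 29, tardiness 29
Sum = 0+0+0+24+29 = 53.
LPT (decreasing processing time): T5 T1 T4 T3 T2.
T5: 0→15, due 29, tardiness 0
T1: 15→29, due 19, tardiness 10
T4: 29→42, due 37, tardiness 5
T3: 42→52, due 24, tardiness 28
T2: 52→58, due 28, tardiness 30
Sum = 0+10+5+28+30 = 73.
EDD (increasing due date): T1 T3 T2 T5 T4.
T1: 0→14, due 19, tardiness 0
T3: 14→24, due 24, tardiness 0
T2: 24→30, due 28, tardiness 2
T5: 30→45, due 29, tardiness 16
T4: 45→58, due 37, tardiness 21
Sum = 0+0+2+16+21 = 39.
FIFO 41, SPT 53, LPT 73, EDD 39 → minimum 39.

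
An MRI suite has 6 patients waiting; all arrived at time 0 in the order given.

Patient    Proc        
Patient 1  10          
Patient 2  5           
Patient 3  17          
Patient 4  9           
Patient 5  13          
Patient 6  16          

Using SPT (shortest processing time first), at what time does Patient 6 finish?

SPT (increasing processing time): Patient 2 Patient 4 Patient 1 Patient 5 Patient 6 Patient 3.
Patient 2: 0→5
Patient 4: 5→14
Patient 1: 14→24
Patient 5: 24→37
Patient 6: 37→53

53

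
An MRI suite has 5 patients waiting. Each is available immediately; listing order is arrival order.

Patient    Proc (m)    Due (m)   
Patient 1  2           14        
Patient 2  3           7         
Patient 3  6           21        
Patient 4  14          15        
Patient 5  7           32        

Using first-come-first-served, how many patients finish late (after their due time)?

FIFO (arrival order): Patient 1 Patient 2 Patient 3 Patient 4 Patient 5.
Patient 1: 0→2, due 14, tardiness 0
Patient 2: 2→5, due 7, tardiness 0
Patient 3: 5→11, due 21, tardiness 0
Patient 4: 11→25, due 15, tardiness 10
Patient 5: 25→32, due 32, tardiness 0
Late patients: 1.

1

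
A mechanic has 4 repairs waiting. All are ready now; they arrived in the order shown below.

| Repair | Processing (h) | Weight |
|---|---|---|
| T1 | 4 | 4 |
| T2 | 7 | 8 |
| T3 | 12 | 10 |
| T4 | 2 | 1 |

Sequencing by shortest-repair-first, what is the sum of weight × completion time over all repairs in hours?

SPT (increasing processing time): T4 T1 T2 T3.
T4: finishes 2, weight 1, w·C = 2
T1: finishes 6, weight 4, w·C = 24
T2: finishes 13, weight 8, w·C = 104
T3: finishes 25, weight 10, w·C = 250
Sum = 2+24+104+250 = 380.

380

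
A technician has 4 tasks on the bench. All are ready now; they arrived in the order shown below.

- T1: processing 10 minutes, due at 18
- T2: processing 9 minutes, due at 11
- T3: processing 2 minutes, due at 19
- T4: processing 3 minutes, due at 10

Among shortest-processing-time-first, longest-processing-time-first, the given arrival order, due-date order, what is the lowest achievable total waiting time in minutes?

SPT (increasing processing time): T3 T4 T2 T1.
T3: waits 0, runs 0→2
T4: waits 2, runs 2→5
T2: waits 5, runs 5→14
T1: waits 14, runs 14→24
Sum = 0+2+5+14 = 21.
LPT (decreasing processing time): T1 T2 T4 T3.
T1: waits 0, runs 0→10
T2: waits 10, runs 10→19
T4: waits 19, runs 19→22
T3: waits 22, runs 22→24
Sum = 0+10+19+22 = 51.
FIFO (arrival order): T1 T2 T3 T4.
T1: waits 0, runs 0→10
T2: waits 10, runs 10→19
T3: waits 19, runs 19→21
T4: waits 21, runs 21→24
Sum = 0+10+19+21 = 50.
EDD (increasing due date): T4 T2 T1 T3.
T4: waits 0, runs 0→3
T2: waits 3, runs 3→12
T1: waits 12, runs 12→22
T3: waits 22, runs 22→24
Sum = 0+3+12+22 = 37.
SPT 21, LPT 51, FIFO 50, EDD 37 → minimum 21.

21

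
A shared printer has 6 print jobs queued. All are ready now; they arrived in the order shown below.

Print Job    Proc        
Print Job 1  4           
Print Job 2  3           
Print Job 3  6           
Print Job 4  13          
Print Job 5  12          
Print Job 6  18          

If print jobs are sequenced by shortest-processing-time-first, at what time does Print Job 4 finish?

SPT (increasing processing time): Print Job 2 Print Job 1 Print Job 3 Print Job 5 Print Job 4 Print Job 6.
Print Job 2: 0→3
Print Job 1: 3→7
Print Job 3: 7→13
Print Job 5: 13→25
Print Job 4: 25→38

38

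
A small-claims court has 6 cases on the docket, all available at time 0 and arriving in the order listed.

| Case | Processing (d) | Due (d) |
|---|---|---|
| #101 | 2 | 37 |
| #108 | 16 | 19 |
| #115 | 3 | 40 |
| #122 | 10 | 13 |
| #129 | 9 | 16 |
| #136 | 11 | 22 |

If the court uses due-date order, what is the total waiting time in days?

EDD (increasing due date): #122 #129 #108 #136 #101 #115.
#122: waits 0, runs 0→10
#129: waits 10, runs 10→19
#108: waits 19, runs 19→35
#136: waits 35, runs 35→46
#101: waits 46, runs 46→48
#115: waits 48, runs 48→51
Sum = 0+10+19+35+46+48 = 158.

158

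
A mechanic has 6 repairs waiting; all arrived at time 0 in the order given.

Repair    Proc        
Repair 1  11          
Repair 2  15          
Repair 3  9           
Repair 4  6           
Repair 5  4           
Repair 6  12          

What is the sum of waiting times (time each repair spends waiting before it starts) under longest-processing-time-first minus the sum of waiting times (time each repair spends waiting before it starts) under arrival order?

LPT (decreasing processing time): Repair 2 Repair 6 Repair 1 Repair 3 Repair 4 Repair 5.
Repair 2: waits 0, runs 0→15
Repair 6: waits 15, runs 15→27
Repair 1: waits 27, runs 27→38
Repair 3: waits 38, runs 38→47
Repair 4: waits 47, runs 47→53
Repair 5: waits 53, runs 53→57
Sum = 0+15+27+38+47+53 = 180.
FIFO (arrival order): Repair 1 Repair 2 Repair 3 Repair 4 Repair 5 Repair 6.
Repair 1: waits 0, runs 0→11
Repair 2: waits 11, runs 11→26
Repair 3: waits 26, runs 26→35
Repair 4: waits 35, runs 35→41
Repair 5: waits 41, runs 41→45
Repair 6: waits 45, runs 45→57
Sum = 0+11+26+35+41+45 = 158.
Difference = 180 − 158 = 22.

22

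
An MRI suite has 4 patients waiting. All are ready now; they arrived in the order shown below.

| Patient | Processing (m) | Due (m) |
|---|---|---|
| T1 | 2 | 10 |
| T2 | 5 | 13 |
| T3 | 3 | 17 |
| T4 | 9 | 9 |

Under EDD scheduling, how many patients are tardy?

EDD (increasing due date): T4 T1 T2 T3.
T4: 0→9, due 9, tardiness 0
T1: 9→11, due 10, tardiness 1
T2: 11→16, due 13, tardiness 3
T3: 16→19, due 17, tardiness 2
Late patients: 3.

3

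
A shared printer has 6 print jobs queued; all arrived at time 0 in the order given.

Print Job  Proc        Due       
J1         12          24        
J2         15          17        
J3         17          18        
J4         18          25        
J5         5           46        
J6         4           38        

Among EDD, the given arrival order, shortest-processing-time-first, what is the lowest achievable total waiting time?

123

EDD (increasing due date): J2 J3 J1 J4 J6 J5.
J2: waits 0, runs 0→15
J3: waits 15, runs 15→32
J1: waits 32, runs 32→44
J4: waits 44, runs 44→62
J6: waits 62, runs 62→66
J5: waits 66, runs 66→71
Sum = 0+15+32+44+62+66 = 219.
FIFO (arrival order): J1 J2 J3 J4 J5 J6.
J1: waits 0, runs 0→12
J2: waits 12, runs 12→27
J3: waits 27, runs 27→44
J4: waits 44, runs 44→62
J5: waits 62, runs 62→67
J6: waits 67, runs 67→71
Sum = 0+12+27+44+62+67 = 212.
SPT (increasing processing time): J6 J5 J1 J2 J3 J4.
J6: waits 0, runs 0→4
J5: waits 4, runs 4→9
J1: waits 9, runs 9→21
J2: waits 21, runs 21→36
J3: waits 36, runs 36→53
J4: waits 53, runs 53→71
Sum = 0+4+9+21+36+53 = 123.
EDD 219, FIFO 212, SPT 123 → minimum 123.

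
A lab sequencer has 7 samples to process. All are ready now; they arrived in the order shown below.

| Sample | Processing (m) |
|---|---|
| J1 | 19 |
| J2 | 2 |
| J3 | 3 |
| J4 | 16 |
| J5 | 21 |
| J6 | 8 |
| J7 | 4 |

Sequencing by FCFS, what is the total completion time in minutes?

FIFO (arrival order): J1 J2 J3 J4 J5 J6 J7.
J1: 0→19
J2: 19→21
J3: 21→24
J4: 24→40
J5: 40→61
J6: 61→69
J7: 69→73
Sum = 19+21+24+40+61+69+73 = 307.

307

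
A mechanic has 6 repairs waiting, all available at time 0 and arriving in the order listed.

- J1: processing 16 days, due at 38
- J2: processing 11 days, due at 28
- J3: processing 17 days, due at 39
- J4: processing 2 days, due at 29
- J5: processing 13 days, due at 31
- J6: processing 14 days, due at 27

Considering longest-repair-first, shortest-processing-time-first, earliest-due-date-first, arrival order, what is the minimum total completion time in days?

210

LPT (decreasing processing time): J3 J1 J6 J5 J2 J4.
J3: 0→17
J1: 17→33
J6: 33→47
J5: 47→60
J2: 60→71
J4: 71→73
Sum = 17+33+47+60+71+73 = 301.
SPT (increasing processing time): J4 J2 J5 J6 J1 J3.
J4: 0→2
J2: 2→13
J5: 13→26
J6: 26→40
J1: 40→56
J3: 56→73
Sum = 2+13+26+40+56+73 = 210.
EDD (increasing due date): J6 J2 J4 J5 J1 J3.
J6: 0→14
J2: 14→25
J4: 25→27
J5: 27→40
J1: 40→56
J3: 56→73
Sum = 14+25+27+40+56+73 = 235.
FIFO (arrival order): J1 J2 J3 J4 J5 J6.
J1: 0→16
J2: 16→27
J3: 27→44
J4: 44→46
J5: 46→59
J6: 59→73
Sum = 16+27+44+46+59+73 = 265.
LPT 301, SPT 210, EDD 235, FIFO 265 → minimum 210.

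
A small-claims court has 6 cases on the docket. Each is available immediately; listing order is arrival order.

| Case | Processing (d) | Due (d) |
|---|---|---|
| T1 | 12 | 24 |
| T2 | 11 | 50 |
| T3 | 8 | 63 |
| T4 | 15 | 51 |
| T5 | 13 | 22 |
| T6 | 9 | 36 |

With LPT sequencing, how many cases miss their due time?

5

LPT (decreasing processing time): T4 T5 T1 T2 T6 T3.
T4: 0→15, due 51, tardiness 0
T5: 15→28, due 22, tardiness 6
T1: 28→40, due 24, tardiness 16
T2: 40→51, due 50, tardiness 1
T6: 51→60, due 36, tardiness 24
T3: 60→68, due 63, tardiness 5
Late cases: 5.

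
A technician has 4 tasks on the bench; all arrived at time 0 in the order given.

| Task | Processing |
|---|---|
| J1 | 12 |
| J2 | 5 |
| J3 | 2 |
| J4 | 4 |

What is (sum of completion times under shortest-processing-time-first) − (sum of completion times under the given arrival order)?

-29

SPT (increasing processing time): J3 J4 J2 J1.
J3: 0→2
J4: 2→6
J2: 6→11
J1: 11→23
Sum = 2+6+11+23 = 42.
FIFO (arrival order): J1 J2 J3 J4.
J1: 0→12
J2: 12→17
J3: 17→19
J4: 19→23
Sum = 12+17+19+23 = 71.
Difference = 42 − 71 = -29.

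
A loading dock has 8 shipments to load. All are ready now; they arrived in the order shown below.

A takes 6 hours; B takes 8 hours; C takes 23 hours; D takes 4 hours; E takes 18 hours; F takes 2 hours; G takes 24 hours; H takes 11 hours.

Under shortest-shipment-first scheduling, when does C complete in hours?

72

SPT (increasing processing time): F D A B H E C G.
F: 0→2
D: 2→6
A: 6→12
B: 12→20
H: 20→31
E: 31→49
C: 49→72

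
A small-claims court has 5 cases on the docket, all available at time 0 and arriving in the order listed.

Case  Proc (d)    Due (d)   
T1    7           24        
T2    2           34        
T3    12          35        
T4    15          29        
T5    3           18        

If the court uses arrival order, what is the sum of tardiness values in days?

28

FIFO (arrival order): T1 T2 T3 T4 T5.
T1: 0→7, due 24, tardiness 0
T2: 7→9, due 34, tardiness 0
T3: 9→21, due 35, tardiness 0
T4: 21→36, due 29, tardiness 7
T5: 36→39, due 18, tardiness 21
Sum = 0+0+0+7+21 = 28.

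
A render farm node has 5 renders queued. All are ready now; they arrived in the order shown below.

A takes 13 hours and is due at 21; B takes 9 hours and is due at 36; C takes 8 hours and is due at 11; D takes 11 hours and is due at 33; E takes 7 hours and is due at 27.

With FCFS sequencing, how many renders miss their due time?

3

FIFO (arrival order): A B C D E.
A: 0→13, due 21, tardiness 0
B: 13→22, due 36, tardiness 0
C: 22→30, due 11, tardiness 19
D: 30→41, due 33, tardiness 8
E: 41→48, due 27, tardiness 21
Late renders: 3.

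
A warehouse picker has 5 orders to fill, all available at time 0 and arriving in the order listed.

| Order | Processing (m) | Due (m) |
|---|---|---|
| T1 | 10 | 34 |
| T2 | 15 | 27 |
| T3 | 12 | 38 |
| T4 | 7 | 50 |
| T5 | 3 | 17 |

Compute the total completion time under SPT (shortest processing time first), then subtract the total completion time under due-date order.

SPT (increasing processing time): T5 T4 T1 T3 T2.
T5: 0→3
T4: 3→10
T1: 10→20
T3: 20→32
T2: 32→47
Sum = 3+10+20+32+47 = 112.
EDD (increasing due date): T5 T2 T1 T3 T4.
T5: 0→3
T2: 3→18
T1: 18→28
T3: 28→40
T4: 40→47
Sum = 3+18+28+40+47 = 136.
Difference = 112 − 136 = -24.

-24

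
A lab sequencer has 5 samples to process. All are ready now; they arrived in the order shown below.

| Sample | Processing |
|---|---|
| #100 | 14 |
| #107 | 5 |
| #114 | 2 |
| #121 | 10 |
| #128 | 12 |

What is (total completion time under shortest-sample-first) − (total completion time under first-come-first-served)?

SPT (increasing processing time): #114 #107 #121 #128 #100.
#114: 0→2
#107: 2→7
#121: 7→17
#128: 17→29
#100: 29→43
Sum = 2+7+17+29+43 = 98.
FIFO (arrival order): #100 #107 #114 #121 #128.
#100: 0→14
#107: 14→19
#114: 19→21
#121: 21→31
#128: 31→43
Sum = 14+19+21+31+43 = 128.
Difference = 98 − 128 = -30.

-30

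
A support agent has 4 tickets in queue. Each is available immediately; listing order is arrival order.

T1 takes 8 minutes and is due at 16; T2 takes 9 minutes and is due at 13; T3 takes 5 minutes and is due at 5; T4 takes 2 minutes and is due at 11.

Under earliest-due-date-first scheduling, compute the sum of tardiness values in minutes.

11

EDD (increasing due date): T3 T4 T2 T1.
T3: 0→5, due 5, tardiness 0
T4: 5→7, due 11, tardiness 0
T2: 7→16, due 13, tardiness 3
T1: 16→24, due 16, tardiness 8
Sum = 0+0+3+8 = 11.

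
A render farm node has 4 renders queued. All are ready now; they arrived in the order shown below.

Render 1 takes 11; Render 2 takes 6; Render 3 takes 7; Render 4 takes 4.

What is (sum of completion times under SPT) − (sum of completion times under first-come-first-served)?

-21

SPT (increasing processing time): Render 4 Render 2 Render 3 Render 1.
Render 4: 0→4
Render 2: 4→10
Render 3: 10→17
Render 1: 17→28
Sum = 4+10+17+28 = 59.
FIFO (arrival order): Render 1 Render 2 Render 3 Render 4.
Render 1: 0→11
Render 2: 11→17
Render 3: 17→24
Render 4: 24→28
Sum = 11+17+24+28 = 80.
Difference = 59 − 80 = -21.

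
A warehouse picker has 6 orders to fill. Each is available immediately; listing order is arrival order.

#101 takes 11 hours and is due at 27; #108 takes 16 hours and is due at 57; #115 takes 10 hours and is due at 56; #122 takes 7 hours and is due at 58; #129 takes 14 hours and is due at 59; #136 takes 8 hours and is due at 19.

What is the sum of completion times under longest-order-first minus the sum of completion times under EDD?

LPT (decreasing processing time): #108 #129 #101 #115 #136 #122.
#108: 0→16
#129: 16→30
#101: 30→41
#115: 41→51
#136: 51→59
#122: 59→66
Sum = 16+30+41+51+59+66 = 263.
EDD (increasing due date): #136 #101 #115 #108 #122 #129.
#136: 0→8
#101: 8→19
#115: 19→29
#108: 29→45
#122: 45→52
#129: 52→66
Sum = 8+19+29+45+52+66 = 219.
Difference = 263 − 219 = 44.

44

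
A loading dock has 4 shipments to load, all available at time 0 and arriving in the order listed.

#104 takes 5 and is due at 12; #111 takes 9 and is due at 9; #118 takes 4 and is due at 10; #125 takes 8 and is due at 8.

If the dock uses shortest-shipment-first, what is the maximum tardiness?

SPT (increasing processing time): #118 #104 #125 #111.
#118: 0→4, due 10, tardiness 0
#104: 4→9, due 12, tardiness 0
#125: 9→17, due 8, tardiness 9
#111: 17→26, due 9, tardiness 17
Maximum = 17.

17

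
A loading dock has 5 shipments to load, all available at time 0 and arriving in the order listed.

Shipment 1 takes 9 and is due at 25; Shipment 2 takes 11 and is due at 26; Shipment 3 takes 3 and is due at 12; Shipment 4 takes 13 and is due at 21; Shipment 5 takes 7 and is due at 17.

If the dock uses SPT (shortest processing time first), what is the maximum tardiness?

22

SPT (increasing processing time): Shipment 3 Shipment 5 Shipment 1 Shipment 2 Shipment 4.
Shipment 3: 0→3, due 12, tardiness 0
Shipment 5: 3→10, due 17, tardiness 0
Shipment 1: 10→19, due 25, tardiness 0
Shipment 2: 19→30, due 26, tardiness 4
Shipment 4: 30→43, due 21, tardiness 22
Maximum = 22.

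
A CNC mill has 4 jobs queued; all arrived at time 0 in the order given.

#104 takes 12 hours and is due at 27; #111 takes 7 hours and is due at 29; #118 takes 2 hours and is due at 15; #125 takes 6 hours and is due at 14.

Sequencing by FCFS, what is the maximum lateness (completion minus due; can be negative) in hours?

FIFO (arrival order): #104 #111 #118 #125.
#104: 0→12, due 27, lateness -15
#111: 12→19, due 29, lateness -10
#118: 19→21, due 15, lateness 6
#125: 21→27, due 14, lateness 13
Maximum = 13.

13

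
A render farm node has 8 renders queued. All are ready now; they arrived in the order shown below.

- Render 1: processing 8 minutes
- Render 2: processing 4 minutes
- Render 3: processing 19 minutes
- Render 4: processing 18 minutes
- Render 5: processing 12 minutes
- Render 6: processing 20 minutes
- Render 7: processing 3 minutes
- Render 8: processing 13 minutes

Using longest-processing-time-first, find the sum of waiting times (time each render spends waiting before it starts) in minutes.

LPT (decreasing processing time): Render 6 Render 3 Render 4 Render 8 Render 5 Render 1 Render 2 Render 7.
Render 6: waits 0, runs 0→20
Render 3: waits 20, runs 20→39
Render 4: waits 39, runs 39→57
Render 8: waits 57, runs 57→70
Render 5: waits 70, runs 70→82
Render 1: waits 82, runs 82→90
Render 2: waits 90, runs 90→94
Render 7: waits 94, runs 94→97
Sum = 0+20+39+57+70+82+90+94 = 452.

452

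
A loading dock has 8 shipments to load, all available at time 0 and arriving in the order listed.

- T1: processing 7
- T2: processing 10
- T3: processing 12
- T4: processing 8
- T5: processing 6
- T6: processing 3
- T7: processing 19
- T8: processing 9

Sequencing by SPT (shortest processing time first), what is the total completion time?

SPT (increasing processing time): T6 T5 T1 T4 T8 T2 T3 T7.
T6: 0→3
T5: 3→9
T1: 9→16
T4: 16→24
T8: 24→33
T2: 33→43
T3: 43→55
T7: 55→74
Sum = 3+9+16+24+33+43+55+74 = 257.

257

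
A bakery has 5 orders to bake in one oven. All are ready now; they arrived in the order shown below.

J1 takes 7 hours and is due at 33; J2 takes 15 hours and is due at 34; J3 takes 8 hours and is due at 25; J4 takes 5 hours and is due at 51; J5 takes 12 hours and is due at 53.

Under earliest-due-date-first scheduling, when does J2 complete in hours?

30

EDD (increasing due date): J3 J1 J2 J4 J5.
J3: 0→8
J1: 8→15
J2: 15→30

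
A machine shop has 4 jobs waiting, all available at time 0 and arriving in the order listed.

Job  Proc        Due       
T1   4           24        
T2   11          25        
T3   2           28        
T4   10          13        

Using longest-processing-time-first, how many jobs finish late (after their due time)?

2

LPT (decreasing processing time): T2 T4 T1 T3.
T2: 0→11, due 25, tardiness 0
T4: 11→21, due 13, tardiness 8
T1: 21→25, due 24, tardiness 1
T3: 25→27, due 28, tardiness 0
Late jobs: 2.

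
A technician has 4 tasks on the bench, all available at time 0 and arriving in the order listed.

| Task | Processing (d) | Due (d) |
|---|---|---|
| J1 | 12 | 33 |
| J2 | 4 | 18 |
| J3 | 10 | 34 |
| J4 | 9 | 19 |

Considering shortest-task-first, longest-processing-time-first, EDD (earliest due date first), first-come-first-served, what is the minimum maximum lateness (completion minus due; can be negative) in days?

SPT (increasing processing time): J2 J4 J3 J1.
J2: 0→4, due 18, lateness -14
J4: 4→13, due 19, lateness -6
J3: 13→23, due 34, lateness -11
J1: 23→35, due 33, lateness 2
Maximum = 2.
LPT (decreasing processing time): J1 J3 J4 J2.
J1: 0→12, due 33, lateness -21
J3: 12→22, due 34, lateness -12
J4: 22→31, due 19, lateness 12
J2: 31→35, due 18, lateness 17
Maximum = 17.
EDD (increasing due date): J2 J4 J1 J3.
J2: 0→4, due 18, lateness -14
J4: 4→13, due 19, lateness -6
J1: 13→25, due 33, lateness -8
J3: 25→35, due 34, lateness 1
Maximum = 1.
FIFO (arrival order): J1 J2 J3 J4.
J1: 0→12, due 33, lateness -21
J2: 12→16, due 18, lateness -2
J3: 16→26, due 34, lateness -8
J4: 26→35, due 19, lateness 16
Maximum = 16.
SPT 2, LPT 17, EDD 1, FIFO 16 → minimum 1.

1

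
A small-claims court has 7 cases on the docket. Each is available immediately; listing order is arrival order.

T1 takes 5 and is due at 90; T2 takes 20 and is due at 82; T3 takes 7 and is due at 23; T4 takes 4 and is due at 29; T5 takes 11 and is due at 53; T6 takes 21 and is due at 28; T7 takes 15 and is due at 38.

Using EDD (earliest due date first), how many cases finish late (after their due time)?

3

EDD (increasing due date): T3 T6 T4 T7 T5 T2 T1.
T3: 0→7, due 23, tardiness 0
T6: 7→28, due 28, tardiness 0
T4: 28→32, due 29, tardiness 3
T7: 32→47, due 38, tardiness 9
T5: 47→58, due 53, tardiness 5
T2: 58→78, due 82, tardiness 0
T1: 78→83, due 90, tardiness 0
Late cases: 3.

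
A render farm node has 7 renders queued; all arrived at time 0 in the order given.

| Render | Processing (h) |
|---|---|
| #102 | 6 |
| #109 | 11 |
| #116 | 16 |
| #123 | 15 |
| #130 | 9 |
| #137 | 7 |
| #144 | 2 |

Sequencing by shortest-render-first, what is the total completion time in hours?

200

SPT (increasing processing time): #144 #102 #137 #130 #109 #123 #116.
#144: 0→2
#102: 2→8
#137: 8→15
#130: 15→24
#109: 24→35
#123: 35→50
#116: 50→66
Sum = 2+8+15+24+35+50+66 = 200.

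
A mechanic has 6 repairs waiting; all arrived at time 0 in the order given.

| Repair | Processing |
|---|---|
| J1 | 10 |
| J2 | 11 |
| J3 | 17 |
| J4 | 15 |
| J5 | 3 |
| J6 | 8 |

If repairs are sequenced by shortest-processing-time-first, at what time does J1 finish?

21

SPT (increasing processing time): J5 J6 J1 J2 J4 J3.
J5: 0→3
J6: 3→11
J1: 11→21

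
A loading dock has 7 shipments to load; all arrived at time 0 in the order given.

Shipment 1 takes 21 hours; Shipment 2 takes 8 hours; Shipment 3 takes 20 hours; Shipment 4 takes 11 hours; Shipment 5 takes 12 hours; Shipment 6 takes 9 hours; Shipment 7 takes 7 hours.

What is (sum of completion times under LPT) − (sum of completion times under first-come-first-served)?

LPT (decreasing processing time): Shipment 1 Shipment 3 Shipment 5 Shipment 4 Shipment 6 Shipment 2 Shipment 7.
Shipment 1: 0→21
Shipment 3: 21→41
Shipment 5: 41→53
Shipment 4: 53→64
Shipment 6: 64→73
Shipment 2: 73→81
Shipment 7: 81→88
Sum = 21+41+53+64+73+81+88 = 421.
FIFO (arrival order): Shipment 1 Shipment 2 Shipment 3 Shipment 4 Shipment 5 Shipment 6 Shipment 7.
Shipment 1: 0→21
Shipment 2: 21→29
Shipment 3: 29→49
Shipment 4: 49→60
Shipment 5: 60→72
Shipment 6: 72→81
Shipment 7: 81→88
Sum = 21+29+49+60+72+81+88 = 400.
Difference = 421 − 400 = 21.

21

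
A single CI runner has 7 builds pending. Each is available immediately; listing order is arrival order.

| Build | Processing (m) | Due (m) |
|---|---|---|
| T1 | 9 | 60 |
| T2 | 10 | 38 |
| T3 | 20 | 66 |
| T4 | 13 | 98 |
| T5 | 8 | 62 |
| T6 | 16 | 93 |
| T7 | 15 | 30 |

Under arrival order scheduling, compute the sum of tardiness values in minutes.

FIFO (arrival order): T1 T2 T3 T4 T5 T6 T7.
T1: 0→9, due 60, tardiness 0
T2: 9→19, due 38, tardiness 0
T3: 19→39, due 66, tardiness 0
T4: 39→52, due 98, tardiness 0
T5: 52→60, due 62, tardiness 0
T6: 60→76, due 93, tardiness 0
T7: 76→91, due 30, tardiness 61
Sum = 0+0+0+0+0+0+61 = 61.

61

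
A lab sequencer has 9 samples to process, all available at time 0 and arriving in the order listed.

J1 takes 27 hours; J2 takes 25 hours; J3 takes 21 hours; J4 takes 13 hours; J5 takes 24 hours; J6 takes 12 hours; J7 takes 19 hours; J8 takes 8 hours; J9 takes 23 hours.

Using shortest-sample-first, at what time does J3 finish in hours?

73

SPT (increasing processing time): J8 J6 J4 J7 J3 J9 J5 J2 J1.
J8: 0→8
J6: 8→20
J4: 20→33
J7: 33→52
J3: 52→73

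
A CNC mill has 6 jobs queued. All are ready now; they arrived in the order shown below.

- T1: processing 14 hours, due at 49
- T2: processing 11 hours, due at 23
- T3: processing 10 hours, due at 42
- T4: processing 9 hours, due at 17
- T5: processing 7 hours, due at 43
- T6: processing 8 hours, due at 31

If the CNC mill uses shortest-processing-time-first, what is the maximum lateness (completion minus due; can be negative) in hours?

22

SPT (increasing processing time): T5 T6 T4 T3 T2 T1.
T5: 0→7, due 43, lateness -36
T6: 7→15, due 31, lateness -16
T4: 15→24, due 17, lateness 7
T3: 24→34, due 42, lateness -8
T2: 34→45, due 23, lateness 22
T1: 45→59, due 49, lateness 10
Maximum = 22.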